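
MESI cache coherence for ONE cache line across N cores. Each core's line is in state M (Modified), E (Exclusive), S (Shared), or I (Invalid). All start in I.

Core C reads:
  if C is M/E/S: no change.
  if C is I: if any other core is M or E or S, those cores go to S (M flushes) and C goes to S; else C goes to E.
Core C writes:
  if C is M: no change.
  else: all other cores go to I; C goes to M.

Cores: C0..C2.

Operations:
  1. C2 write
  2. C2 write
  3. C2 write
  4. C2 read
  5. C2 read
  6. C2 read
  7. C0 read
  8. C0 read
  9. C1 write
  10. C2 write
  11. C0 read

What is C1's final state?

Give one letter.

Op 1: C2 write [C2 write: invalidate none -> C2=M] -> [I,I,M]
Op 2: C2 write [C2 write: already M (modified), no change] -> [I,I,M]
Op 3: C2 write [C2 write: already M (modified), no change] -> [I,I,M]
Op 4: C2 read [C2 read: already in M, no change] -> [I,I,M]
Op 5: C2 read [C2 read: already in M, no change] -> [I,I,M]
Op 6: C2 read [C2 read: already in M, no change] -> [I,I,M]
Op 7: C0 read [C0 read from I: others=['C2=M'] -> C0=S, others downsized to S] -> [S,I,S]
Op 8: C0 read [C0 read: already in S, no change] -> [S,I,S]
Op 9: C1 write [C1 write: invalidate ['C0=S', 'C2=S'] -> C1=M] -> [I,M,I]
Op 10: C2 write [C2 write: invalidate ['C1=M'] -> C2=M] -> [I,I,M]
Op 11: C0 read [C0 read from I: others=['C2=M'] -> C0=S, others downsized to S] -> [S,I,S]

Answer: I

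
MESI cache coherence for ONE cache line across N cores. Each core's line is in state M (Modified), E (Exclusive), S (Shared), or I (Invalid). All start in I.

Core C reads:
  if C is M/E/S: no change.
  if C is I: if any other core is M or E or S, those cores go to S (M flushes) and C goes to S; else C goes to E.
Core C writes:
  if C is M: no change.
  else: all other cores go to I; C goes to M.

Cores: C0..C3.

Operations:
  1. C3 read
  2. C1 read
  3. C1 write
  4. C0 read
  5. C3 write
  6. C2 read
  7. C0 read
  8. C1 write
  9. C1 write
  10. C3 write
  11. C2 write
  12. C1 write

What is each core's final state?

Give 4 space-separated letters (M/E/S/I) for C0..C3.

Answer: I M I I

Derivation:
Op 1: C3 read [C3 read from I: no other sharers -> C3=E (exclusive)] -> [I,I,I,E]
Op 2: C1 read [C1 read from I: others=['C3=E'] -> C1=S, others downsized to S] -> [I,S,I,S]
Op 3: C1 write [C1 write: invalidate ['C3=S'] -> C1=M] -> [I,M,I,I]
Op 4: C0 read [C0 read from I: others=['C1=M'] -> C0=S, others downsized to S] -> [S,S,I,I]
Op 5: C3 write [C3 write: invalidate ['C0=S', 'C1=S'] -> C3=M] -> [I,I,I,M]
Op 6: C2 read [C2 read from I: others=['C3=M'] -> C2=S, others downsized to S] -> [I,I,S,S]
Op 7: C0 read [C0 read from I: others=['C2=S', 'C3=S'] -> C0=S, others downsized to S] -> [S,I,S,S]
Op 8: C1 write [C1 write: invalidate ['C0=S', 'C2=S', 'C3=S'] -> C1=M] -> [I,M,I,I]
Op 9: C1 write [C1 write: already M (modified), no change] -> [I,M,I,I]
Op 10: C3 write [C3 write: invalidate ['C1=M'] -> C3=M] -> [I,I,I,M]
Op 11: C2 write [C2 write: invalidate ['C3=M'] -> C2=M] -> [I,I,M,I]
Op 12: C1 write [C1 write: invalidate ['C2=M'] -> C1=M] -> [I,M,I,I]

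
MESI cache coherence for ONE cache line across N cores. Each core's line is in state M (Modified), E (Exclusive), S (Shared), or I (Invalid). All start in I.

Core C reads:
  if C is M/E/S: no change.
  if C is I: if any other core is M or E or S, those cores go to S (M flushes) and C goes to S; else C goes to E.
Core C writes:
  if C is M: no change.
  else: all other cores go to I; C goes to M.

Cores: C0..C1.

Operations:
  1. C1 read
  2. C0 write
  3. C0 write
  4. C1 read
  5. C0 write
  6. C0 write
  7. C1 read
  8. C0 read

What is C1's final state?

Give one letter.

Answer: S

Derivation:
Op 1: C1 read [C1 read from I: no other sharers -> C1=E (exclusive)] -> [I,E]
Op 2: C0 write [C0 write: invalidate ['C1=E'] -> C0=M] -> [M,I]
Op 3: C0 write [C0 write: already M (modified), no change] -> [M,I]
Op 4: C1 read [C1 read from I: others=['C0=M'] -> C1=S, others downsized to S] -> [S,S]
Op 5: C0 write [C0 write: invalidate ['C1=S'] -> C0=M] -> [M,I]
Op 6: C0 write [C0 write: already M (modified), no change] -> [M,I]
Op 7: C1 read [C1 read from I: others=['C0=M'] -> C1=S, others downsized to S] -> [S,S]
Op 8: C0 read [C0 read: already in S, no change] -> [S,S]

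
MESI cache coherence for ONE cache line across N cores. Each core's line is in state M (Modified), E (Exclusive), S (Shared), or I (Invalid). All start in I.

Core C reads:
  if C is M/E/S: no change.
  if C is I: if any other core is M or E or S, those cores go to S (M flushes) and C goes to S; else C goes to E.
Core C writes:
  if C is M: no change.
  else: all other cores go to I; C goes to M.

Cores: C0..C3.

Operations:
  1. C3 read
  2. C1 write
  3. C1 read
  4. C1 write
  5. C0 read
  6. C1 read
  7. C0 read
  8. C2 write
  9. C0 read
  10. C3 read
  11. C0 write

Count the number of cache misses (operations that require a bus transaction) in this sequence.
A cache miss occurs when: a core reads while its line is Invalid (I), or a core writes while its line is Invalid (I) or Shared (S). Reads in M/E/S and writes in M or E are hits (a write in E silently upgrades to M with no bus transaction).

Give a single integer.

Op 1: C3 read [C3 read from I: no other sharers -> C3=E (exclusive)] -> [I,I,I,E] [MISS #1: read from I]
Op 2: C1 write [C1 write: invalidate ['C3=E'] -> C1=M] -> [I,M,I,I] [MISS #2: write from I]
Op 3: C1 read [C1 read: already in M, no change] -> [I,M,I,I] [hit: read from M]
Op 4: C1 write [C1 write: already M (modified), no change] -> [I,M,I,I] [hit: write from M]
Op 5: C0 read [C0 read from I: others=['C1=M'] -> C0=S, others downsized to S] -> [S,S,I,I] [MISS #3: read from I]
Op 6: C1 read [C1 read: already in S, no change] -> [S,S,I,I] [hit: read from S]
Op 7: C0 read [C0 read: already in S, no change] -> [S,S,I,I] [hit: read from S]
Op 8: C2 write [C2 write: invalidate ['C0=S', 'C1=S'] -> C2=M] -> [I,I,M,I] [MISS #4: write from I]
Op 9: C0 read [C0 read from I: others=['C2=M'] -> C0=S, others downsized to S] -> [S,I,S,I] [MISS #5: read from I]
Op 10: C3 read [C3 read from I: others=['C0=S', 'C2=S'] -> C3=S, others downsized to S] -> [S,I,S,S] [MISS #6: read from I]
Op 11: C0 write [C0 write: invalidate ['C2=S', 'C3=S'] -> C0=M] -> [M,I,I,I] [MISS #7: write from S]

Answer: 7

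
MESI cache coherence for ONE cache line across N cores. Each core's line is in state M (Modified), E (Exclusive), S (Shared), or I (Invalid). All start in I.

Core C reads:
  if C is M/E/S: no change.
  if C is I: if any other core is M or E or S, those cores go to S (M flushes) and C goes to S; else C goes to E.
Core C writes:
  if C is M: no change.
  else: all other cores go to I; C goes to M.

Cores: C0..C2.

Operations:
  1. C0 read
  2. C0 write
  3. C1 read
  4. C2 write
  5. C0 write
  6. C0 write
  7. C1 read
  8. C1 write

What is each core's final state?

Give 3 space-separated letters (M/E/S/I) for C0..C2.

Op 1: C0 read [C0 read from I: no other sharers -> C0=E (exclusive)] -> [E,I,I]
Op 2: C0 write [C0 write: invalidate none -> C0=M] -> [M,I,I]
Op 3: C1 read [C1 read from I: others=['C0=M'] -> C1=S, others downsized to S] -> [S,S,I]
Op 4: C2 write [C2 write: invalidate ['C0=S', 'C1=S'] -> C2=M] -> [I,I,M]
Op 5: C0 write [C0 write: invalidate ['C2=M'] -> C0=M] -> [M,I,I]
Op 6: C0 write [C0 write: already M (modified), no change] -> [M,I,I]
Op 7: C1 read [C1 read from I: others=['C0=M'] -> C1=S, others downsized to S] -> [S,S,I]
Op 8: C1 write [C1 write: invalidate ['C0=S'] -> C1=M] -> [I,M,I]

Answer: I M I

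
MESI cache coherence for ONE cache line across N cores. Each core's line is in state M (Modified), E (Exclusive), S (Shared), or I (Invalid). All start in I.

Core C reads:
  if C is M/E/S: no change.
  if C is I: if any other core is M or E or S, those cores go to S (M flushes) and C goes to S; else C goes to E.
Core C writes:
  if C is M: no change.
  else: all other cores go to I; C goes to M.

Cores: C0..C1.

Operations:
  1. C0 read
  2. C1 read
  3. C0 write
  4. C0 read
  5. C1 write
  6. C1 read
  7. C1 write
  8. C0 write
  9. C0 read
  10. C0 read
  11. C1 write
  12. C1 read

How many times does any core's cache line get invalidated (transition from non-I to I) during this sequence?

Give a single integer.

Op 1: C0 read [C0 read from I: no other sharers -> C0=E (exclusive)] -> [E,I] (invalidations this op: 0; running total: 0)
Op 2: C1 read [C1 read from I: others=['C0=E'] -> C1=S, others downsized to S] -> [S,S] (invalidations this op: 0; running total: 0)
Op 3: C0 write [C0 write: invalidate ['C1=S'] -> C0=M] -> [M,I] (invalidations this op: 1; running total: 1)
Op 4: C0 read [C0 read: already in M, no change] -> [M,I] (invalidations this op: 0; running total: 1)
Op 5: C1 write [C1 write: invalidate ['C0=M'] -> C1=M] -> [I,M] (invalidations this op: 1; running total: 2)
Op 6: C1 read [C1 read: already in M, no change] -> [I,M] (invalidations this op: 0; running total: 2)
Op 7: C1 write [C1 write: already M (modified), no change] -> [I,M] (invalidations this op: 0; running total: 2)
Op 8: C0 write [C0 write: invalidate ['C1=M'] -> C0=M] -> [M,I] (invalidations this op: 1; running total: 3)
Op 9: C0 read [C0 read: already in M, no change] -> [M,I] (invalidations this op: 0; running total: 3)
Op 10: C0 read [C0 read: already in M, no change] -> [M,I] (invalidations this op: 0; running total: 3)
Op 11: C1 write [C1 write: invalidate ['C0=M'] -> C1=M] -> [I,M] (invalidations this op: 1; running total: 4)
Op 12: C1 read [C1 read: already in M, no change] -> [I,M] (invalidations this op: 0; running total: 4)

Answer: 4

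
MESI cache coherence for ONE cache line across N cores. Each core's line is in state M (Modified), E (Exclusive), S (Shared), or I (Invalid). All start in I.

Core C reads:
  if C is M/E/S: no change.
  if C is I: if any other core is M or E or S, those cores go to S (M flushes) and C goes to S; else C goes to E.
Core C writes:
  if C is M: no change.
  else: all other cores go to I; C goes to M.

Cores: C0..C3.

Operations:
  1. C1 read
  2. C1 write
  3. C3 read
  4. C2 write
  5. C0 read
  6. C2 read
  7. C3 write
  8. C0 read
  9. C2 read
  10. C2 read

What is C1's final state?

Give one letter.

Op 1: C1 read [C1 read from I: no other sharers -> C1=E (exclusive)] -> [I,E,I,I]
Op 2: C1 write [C1 write: invalidate none -> C1=M] -> [I,M,I,I]
Op 3: C3 read [C3 read from I: others=['C1=M'] -> C3=S, others downsized to S] -> [I,S,I,S]
Op 4: C2 write [C2 write: invalidate ['C1=S', 'C3=S'] -> C2=M] -> [I,I,M,I]
Op 5: C0 read [C0 read from I: others=['C2=M'] -> C0=S, others downsized to S] -> [S,I,S,I]
Op 6: C2 read [C2 read: already in S, no change] -> [S,I,S,I]
Op 7: C3 write [C3 write: invalidate ['C0=S', 'C2=S'] -> C3=M] -> [I,I,I,M]
Op 8: C0 read [C0 read from I: others=['C3=M'] -> C0=S, others downsized to S] -> [S,I,I,S]
Op 9: C2 read [C2 read from I: others=['C0=S', 'C3=S'] -> C2=S, others downsized to S] -> [S,I,S,S]
Op 10: C2 read [C2 read: already in S, no change] -> [S,I,S,S]

Answer: I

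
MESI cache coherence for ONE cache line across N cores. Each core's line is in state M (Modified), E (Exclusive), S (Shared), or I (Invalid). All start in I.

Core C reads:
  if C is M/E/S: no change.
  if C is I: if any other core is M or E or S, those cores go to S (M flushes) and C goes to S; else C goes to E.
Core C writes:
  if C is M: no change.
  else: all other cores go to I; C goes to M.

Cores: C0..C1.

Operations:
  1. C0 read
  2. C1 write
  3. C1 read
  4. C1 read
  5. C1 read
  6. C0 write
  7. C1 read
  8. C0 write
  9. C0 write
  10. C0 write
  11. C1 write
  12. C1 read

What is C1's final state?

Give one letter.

Answer: M

Derivation:
Op 1: C0 read [C0 read from I: no other sharers -> C0=E (exclusive)] -> [E,I]
Op 2: C1 write [C1 write: invalidate ['C0=E'] -> C1=M] -> [I,M]
Op 3: C1 read [C1 read: already in M, no change] -> [I,M]
Op 4: C1 read [C1 read: already in M, no change] -> [I,M]
Op 5: C1 read [C1 read: already in M, no change] -> [I,M]
Op 6: C0 write [C0 write: invalidate ['C1=M'] -> C0=M] -> [M,I]
Op 7: C1 read [C1 read from I: others=['C0=M'] -> C1=S, others downsized to S] -> [S,S]
Op 8: C0 write [C0 write: invalidate ['C1=S'] -> C0=M] -> [M,I]
Op 9: C0 write [C0 write: already M (modified), no change] -> [M,I]
Op 10: C0 write [C0 write: already M (modified), no change] -> [M,I]
Op 11: C1 write [C1 write: invalidate ['C0=M'] -> C1=M] -> [I,M]
Op 12: C1 read [C1 read: already in M, no change] -> [I,M]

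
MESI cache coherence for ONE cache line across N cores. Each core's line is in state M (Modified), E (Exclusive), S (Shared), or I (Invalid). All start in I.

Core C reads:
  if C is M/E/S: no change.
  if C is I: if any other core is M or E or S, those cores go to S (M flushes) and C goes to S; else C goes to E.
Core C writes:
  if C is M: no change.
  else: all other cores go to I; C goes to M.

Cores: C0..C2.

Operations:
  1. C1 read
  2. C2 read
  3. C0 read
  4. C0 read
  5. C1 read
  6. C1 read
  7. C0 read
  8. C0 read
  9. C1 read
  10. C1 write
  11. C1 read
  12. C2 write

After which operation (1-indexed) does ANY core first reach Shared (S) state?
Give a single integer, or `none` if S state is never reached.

Op 1: C1 read [C1 read from I: no other sharers -> C1=E (exclusive)] -> [I,E,I]
Op 2: C2 read [C2 read from I: others=['C1=E'] -> C2=S, others downsized to S] -> [I,S,S]
  -> First S state at op 2; remaining ops need not be traced.

Answer: 2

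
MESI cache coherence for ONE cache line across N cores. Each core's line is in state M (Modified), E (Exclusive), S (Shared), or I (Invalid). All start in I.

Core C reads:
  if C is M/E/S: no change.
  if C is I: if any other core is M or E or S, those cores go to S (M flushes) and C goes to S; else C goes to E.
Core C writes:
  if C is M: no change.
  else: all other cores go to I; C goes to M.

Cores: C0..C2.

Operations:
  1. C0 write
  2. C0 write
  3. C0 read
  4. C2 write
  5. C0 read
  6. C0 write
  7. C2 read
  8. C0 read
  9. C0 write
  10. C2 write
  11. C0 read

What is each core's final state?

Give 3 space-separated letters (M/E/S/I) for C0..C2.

Op 1: C0 write [C0 write: invalidate none -> C0=M] -> [M,I,I]
Op 2: C0 write [C0 write: already M (modified), no change] -> [M,I,I]
Op 3: C0 read [C0 read: already in M, no change] -> [M,I,I]
Op 4: C2 write [C2 write: invalidate ['C0=M'] -> C2=M] -> [I,I,M]
Op 5: C0 read [C0 read from I: others=['C2=M'] -> C0=S, others downsized to S] -> [S,I,S]
Op 6: C0 write [C0 write: invalidate ['C2=S'] -> C0=M] -> [M,I,I]
Op 7: C2 read [C2 read from I: others=['C0=M'] -> C2=S, others downsized to S] -> [S,I,S]
Op 8: C0 read [C0 read: already in S, no change] -> [S,I,S]
Op 9: C0 write [C0 write: invalidate ['C2=S'] -> C0=M] -> [M,I,I]
Op 10: C2 write [C2 write: invalidate ['C0=M'] -> C2=M] -> [I,I,M]
Op 11: C0 read [C0 read from I: others=['C2=M'] -> C0=S, others downsized to S] -> [S,I,S]

Answer: S I S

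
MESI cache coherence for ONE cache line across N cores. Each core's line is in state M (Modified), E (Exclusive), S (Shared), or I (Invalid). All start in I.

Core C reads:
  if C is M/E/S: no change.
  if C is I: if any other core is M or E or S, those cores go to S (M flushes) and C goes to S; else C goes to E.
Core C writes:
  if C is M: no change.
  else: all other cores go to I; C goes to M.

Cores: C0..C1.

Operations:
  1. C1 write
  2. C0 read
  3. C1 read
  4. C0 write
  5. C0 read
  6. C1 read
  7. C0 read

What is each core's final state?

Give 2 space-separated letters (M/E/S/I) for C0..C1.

Op 1: C1 write [C1 write: invalidate none -> C1=M] -> [I,M]
Op 2: C0 read [C0 read from I: others=['C1=M'] -> C0=S, others downsized to S] -> [S,S]
Op 3: C1 read [C1 read: already in S, no change] -> [S,S]
Op 4: C0 write [C0 write: invalidate ['C1=S'] -> C0=M] -> [M,I]
Op 5: C0 read [C0 read: already in M, no change] -> [M,I]
Op 6: C1 read [C1 read from I: others=['C0=M'] -> C1=S, others downsized to S] -> [S,S]
Op 7: C0 read [C0 read: already in S, no change] -> [S,S]

Answer: S S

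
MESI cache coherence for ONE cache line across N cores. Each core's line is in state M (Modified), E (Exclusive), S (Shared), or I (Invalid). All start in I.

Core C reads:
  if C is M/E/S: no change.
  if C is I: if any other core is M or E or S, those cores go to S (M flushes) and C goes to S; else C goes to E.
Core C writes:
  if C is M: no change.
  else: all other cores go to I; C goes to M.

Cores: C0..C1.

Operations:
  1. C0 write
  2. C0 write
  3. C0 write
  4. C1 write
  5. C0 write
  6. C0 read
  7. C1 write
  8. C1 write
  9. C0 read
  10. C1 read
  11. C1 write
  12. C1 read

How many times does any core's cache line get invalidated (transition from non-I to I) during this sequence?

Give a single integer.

Op 1: C0 write [C0 write: invalidate none -> C0=M] -> [M,I] (invalidations this op: 0; running total: 0)
Op 2: C0 write [C0 write: already M (modified), no change] -> [M,I] (invalidations this op: 0; running total: 0)
Op 3: C0 write [C0 write: already M (modified), no change] -> [M,I] (invalidations this op: 0; running total: 0)
Op 4: C1 write [C1 write: invalidate ['C0=M'] -> C1=M] -> [I,M] (invalidations this op: 1; running total: 1)
Op 5: C0 write [C0 write: invalidate ['C1=M'] -> C0=M] -> [M,I] (invalidations this op: 1; running total: 2)
Op 6: C0 read [C0 read: already in M, no change] -> [M,I] (invalidations this op: 0; running total: 2)
Op 7: C1 write [C1 write: invalidate ['C0=M'] -> C1=M] -> [I,M] (invalidations this op: 1; running total: 3)
Op 8: C1 write [C1 write: already M (modified), no change] -> [I,M] (invalidations this op: 0; running total: 3)
Op 9: C0 read [C0 read from I: others=['C1=M'] -> C0=S, others downsized to S] -> [S,S] (invalidations this op: 0; running total: 3)
Op 10: C1 read [C1 read: already in S, no change] -> [S,S] (invalidations this op: 0; running total: 3)
Op 11: C1 write [C1 write: invalidate ['C0=S'] -> C1=M] -> [I,M] (invalidations this op: 1; running total: 4)
Op 12: C1 read [C1 read: already in M, no change] -> [I,M] (invalidations this op: 0; running total: 4)

Answer: 4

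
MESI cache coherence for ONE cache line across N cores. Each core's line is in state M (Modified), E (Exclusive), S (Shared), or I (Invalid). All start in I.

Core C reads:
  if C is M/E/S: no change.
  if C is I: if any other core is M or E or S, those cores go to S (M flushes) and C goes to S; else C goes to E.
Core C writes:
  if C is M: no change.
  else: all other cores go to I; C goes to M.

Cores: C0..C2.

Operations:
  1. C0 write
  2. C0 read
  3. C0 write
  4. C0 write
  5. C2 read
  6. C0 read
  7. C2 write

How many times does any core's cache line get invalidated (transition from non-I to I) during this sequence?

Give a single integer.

Op 1: C0 write [C0 write: invalidate none -> C0=M] -> [M,I,I] (invalidations this op: 0; running total: 0)
Op 2: C0 read [C0 read: already in M, no change] -> [M,I,I] (invalidations this op: 0; running total: 0)
Op 3: C0 write [C0 write: already M (modified), no change] -> [M,I,I] (invalidations this op: 0; running total: 0)
Op 4: C0 write [C0 write: already M (modified), no change] -> [M,I,I] (invalidations this op: 0; running total: 0)
Op 5: C2 read [C2 read from I: others=['C0=M'] -> C2=S, others downsized to S] -> [S,I,S] (invalidations this op: 0; running total: 0)
Op 6: C0 read [C0 read: already in S, no change] -> [S,I,S] (invalidations this op: 0; running total: 0)
Op 7: C2 write [C2 write: invalidate ['C0=S'] -> C2=M] -> [I,I,M] (invalidations this op: 1; running total: 1)

Answer: 1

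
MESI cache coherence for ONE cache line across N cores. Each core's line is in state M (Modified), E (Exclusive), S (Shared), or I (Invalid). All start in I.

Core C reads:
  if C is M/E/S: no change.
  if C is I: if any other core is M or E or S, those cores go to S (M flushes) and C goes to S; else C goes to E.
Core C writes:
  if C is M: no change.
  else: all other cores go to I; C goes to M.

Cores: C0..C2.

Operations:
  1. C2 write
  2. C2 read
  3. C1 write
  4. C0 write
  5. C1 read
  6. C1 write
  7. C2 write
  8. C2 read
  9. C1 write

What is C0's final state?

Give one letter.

Answer: I

Derivation:
Op 1: C2 write [C2 write: invalidate none -> C2=M] -> [I,I,M]
Op 2: C2 read [C2 read: already in M, no change] -> [I,I,M]
Op 3: C1 write [C1 write: invalidate ['C2=M'] -> C1=M] -> [I,M,I]
Op 4: C0 write [C0 write: invalidate ['C1=M'] -> C0=M] -> [M,I,I]
Op 5: C1 read [C1 read from I: others=['C0=M'] -> C1=S, others downsized to S] -> [S,S,I]
Op 6: C1 write [C1 write: invalidate ['C0=S'] -> C1=M] -> [I,M,I]
Op 7: C2 write [C2 write: invalidate ['C1=M'] -> C2=M] -> [I,I,M]
Op 8: C2 read [C2 read: already in M, no change] -> [I,I,M]
Op 9: C1 write [C1 write: invalidate ['C2=M'] -> C1=M] -> [I,M,I]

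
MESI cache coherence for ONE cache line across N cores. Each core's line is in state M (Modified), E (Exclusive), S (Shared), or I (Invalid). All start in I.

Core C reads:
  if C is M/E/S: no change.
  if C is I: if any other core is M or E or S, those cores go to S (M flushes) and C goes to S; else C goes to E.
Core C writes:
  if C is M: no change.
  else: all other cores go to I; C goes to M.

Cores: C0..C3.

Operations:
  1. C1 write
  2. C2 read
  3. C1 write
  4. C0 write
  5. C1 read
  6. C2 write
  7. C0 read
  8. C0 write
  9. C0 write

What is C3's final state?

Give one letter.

Op 1: C1 write [C1 write: invalidate none -> C1=M] -> [I,M,I,I]
Op 2: C2 read [C2 read from I: others=['C1=M'] -> C2=S, others downsized to S] -> [I,S,S,I]
Op 3: C1 write [C1 write: invalidate ['C2=S'] -> C1=M] -> [I,M,I,I]
Op 4: C0 write [C0 write: invalidate ['C1=M'] -> C0=M] -> [M,I,I,I]
Op 5: C1 read [C1 read from I: others=['C0=M'] -> C1=S, others downsized to S] -> [S,S,I,I]
Op 6: C2 write [C2 write: invalidate ['C0=S', 'C1=S'] -> C2=M] -> [I,I,M,I]
Op 7: C0 read [C0 read from I: others=['C2=M'] -> C0=S, others downsized to S] -> [S,I,S,I]
Op 8: C0 write [C0 write: invalidate ['C2=S'] -> C0=M] -> [M,I,I,I]
Op 9: C0 write [C0 write: already M (modified), no change] -> [M,I,I,I]

Answer: I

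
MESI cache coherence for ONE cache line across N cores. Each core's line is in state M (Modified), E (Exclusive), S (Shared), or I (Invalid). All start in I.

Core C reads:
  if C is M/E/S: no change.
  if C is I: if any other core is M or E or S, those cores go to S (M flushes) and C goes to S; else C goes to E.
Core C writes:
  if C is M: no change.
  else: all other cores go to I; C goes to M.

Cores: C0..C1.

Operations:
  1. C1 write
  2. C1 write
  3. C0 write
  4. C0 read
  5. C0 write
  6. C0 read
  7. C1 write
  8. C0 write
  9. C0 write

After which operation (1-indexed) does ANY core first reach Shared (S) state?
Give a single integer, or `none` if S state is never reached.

Answer: none

Derivation:
Op 1: C1 write [C1 write: invalidate none -> C1=M] -> [I,M]
Op 2: C1 write [C1 write: already M (modified), no change] -> [I,M]
Op 3: C0 write [C0 write: invalidate ['C1=M'] -> C0=M] -> [M,I]
Op 4: C0 read [C0 read: already in M, no change] -> [M,I]
Op 5: C0 write [C0 write: already M (modified), no change] -> [M,I]
Op 6: C0 read [C0 read: already in M, no change] -> [M,I]
Op 7: C1 write [C1 write: invalidate ['C0=M'] -> C1=M] -> [I,M]
Op 8: C0 write [C0 write: invalidate ['C1=M'] -> C0=M] -> [M,I]
Op 9: C0 write [C0 write: already M (modified), no change] -> [M,I]
S state never reached in this sequence.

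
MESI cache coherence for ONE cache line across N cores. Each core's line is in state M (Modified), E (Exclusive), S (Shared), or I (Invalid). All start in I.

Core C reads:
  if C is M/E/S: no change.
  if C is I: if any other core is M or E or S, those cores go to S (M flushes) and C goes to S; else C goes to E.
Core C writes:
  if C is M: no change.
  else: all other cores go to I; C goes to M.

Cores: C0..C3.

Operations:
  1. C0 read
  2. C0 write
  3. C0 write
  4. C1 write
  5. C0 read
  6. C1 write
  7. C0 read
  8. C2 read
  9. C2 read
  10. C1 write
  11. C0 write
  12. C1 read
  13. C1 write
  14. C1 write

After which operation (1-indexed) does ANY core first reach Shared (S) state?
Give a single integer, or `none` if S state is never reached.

Op 1: C0 read [C0 read from I: no other sharers -> C0=E (exclusive)] -> [E,I,I,I]
Op 2: C0 write [C0 write: invalidate none -> C0=M] -> [M,I,I,I]
Op 3: C0 write [C0 write: already M (modified), no change] -> [M,I,I,I]
Op 4: C1 write [C1 write: invalidate ['C0=M'] -> C1=M] -> [I,M,I,I]
Op 5: C0 read [C0 read from I: others=['C1=M'] -> C0=S, others downsized to S] -> [S,S,I,I]
  -> First S state at op 5; remaining ops need not be traced.

Answer: 5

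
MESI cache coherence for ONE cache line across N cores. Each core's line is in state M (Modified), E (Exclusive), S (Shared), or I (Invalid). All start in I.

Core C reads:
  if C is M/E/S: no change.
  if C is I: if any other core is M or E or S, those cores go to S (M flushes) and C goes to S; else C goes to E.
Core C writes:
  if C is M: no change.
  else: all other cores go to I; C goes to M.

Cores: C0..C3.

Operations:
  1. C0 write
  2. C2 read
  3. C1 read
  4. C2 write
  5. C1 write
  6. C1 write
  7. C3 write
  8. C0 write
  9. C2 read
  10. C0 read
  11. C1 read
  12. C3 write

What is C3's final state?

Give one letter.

Answer: M

Derivation:
Op 1: C0 write [C0 write: invalidate none -> C0=M] -> [M,I,I,I]
Op 2: C2 read [C2 read from I: others=['C0=M'] -> C2=S, others downsized to S] -> [S,I,S,I]
Op 3: C1 read [C1 read from I: others=['C0=S', 'C2=S'] -> C1=S, others downsized to S] -> [S,S,S,I]
Op 4: C2 write [C2 write: invalidate ['C0=S', 'C1=S'] -> C2=M] -> [I,I,M,I]
Op 5: C1 write [C1 write: invalidate ['C2=M'] -> C1=M] -> [I,M,I,I]
Op 6: C1 write [C1 write: already M (modified), no change] -> [I,M,I,I]
Op 7: C3 write [C3 write: invalidate ['C1=M'] -> C3=M] -> [I,I,I,M]
Op 8: C0 write [C0 write: invalidate ['C3=M'] -> C0=M] -> [M,I,I,I]
Op 9: C2 read [C2 read from I: others=['C0=M'] -> C2=S, others downsized to S] -> [S,I,S,I]
Op 10: C0 read [C0 read: already in S, no change] -> [S,I,S,I]
Op 11: C1 read [C1 read from I: others=['C0=S', 'C2=S'] -> C1=S, others downsized to S] -> [S,S,S,I]
Op 12: C3 write [C3 write: invalidate ['C0=S', 'C1=S', 'C2=S'] -> C3=M] -> [I,I,I,M]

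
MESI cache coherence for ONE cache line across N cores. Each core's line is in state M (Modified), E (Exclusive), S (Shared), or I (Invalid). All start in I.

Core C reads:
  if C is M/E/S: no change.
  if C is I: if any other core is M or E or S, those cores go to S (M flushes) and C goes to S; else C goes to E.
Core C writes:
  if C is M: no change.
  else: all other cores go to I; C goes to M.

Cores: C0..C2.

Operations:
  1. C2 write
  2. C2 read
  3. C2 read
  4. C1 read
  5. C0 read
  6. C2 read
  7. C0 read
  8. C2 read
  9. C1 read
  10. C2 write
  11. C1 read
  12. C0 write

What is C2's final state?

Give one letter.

Answer: I

Derivation:
Op 1: C2 write [C2 write: invalidate none -> C2=M] -> [I,I,M]
Op 2: C2 read [C2 read: already in M, no change] -> [I,I,M]
Op 3: C2 read [C2 read: already in M, no change] -> [I,I,M]
Op 4: C1 read [C1 read from I: others=['C2=M'] -> C1=S, others downsized to S] -> [I,S,S]
Op 5: C0 read [C0 read from I: others=['C1=S', 'C2=S'] -> C0=S, others downsized to S] -> [S,S,S]
Op 6: C2 read [C2 read: already in S, no change] -> [S,S,S]
Op 7: C0 read [C0 read: already in S, no change] -> [S,S,S]
Op 8: C2 read [C2 read: already in S, no change] -> [S,S,S]
Op 9: C1 read [C1 read: already in S, no change] -> [S,S,S]
Op 10: C2 write [C2 write: invalidate ['C0=S', 'C1=S'] -> C2=M] -> [I,I,M]
Op 11: C1 read [C1 read from I: others=['C2=M'] -> C1=S, others downsized to S] -> [I,S,S]
Op 12: C0 write [C0 write: invalidate ['C1=S', 'C2=S'] -> C0=M] -> [M,I,I]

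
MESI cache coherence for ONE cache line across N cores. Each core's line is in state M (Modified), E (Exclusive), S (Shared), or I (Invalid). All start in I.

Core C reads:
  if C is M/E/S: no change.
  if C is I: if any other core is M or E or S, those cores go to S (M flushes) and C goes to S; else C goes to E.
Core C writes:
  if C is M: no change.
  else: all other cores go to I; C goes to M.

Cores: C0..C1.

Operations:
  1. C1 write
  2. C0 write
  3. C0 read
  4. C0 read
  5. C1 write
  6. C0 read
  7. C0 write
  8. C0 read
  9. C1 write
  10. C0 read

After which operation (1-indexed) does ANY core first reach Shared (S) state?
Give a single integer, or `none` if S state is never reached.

Answer: 6

Derivation:
Op 1: C1 write [C1 write: invalidate none -> C1=M] -> [I,M]
Op 2: C0 write [C0 write: invalidate ['C1=M'] -> C0=M] -> [M,I]
Op 3: C0 read [C0 read: already in M, no change] -> [M,I]
Op 4: C0 read [C0 read: already in M, no change] -> [M,I]
Op 5: C1 write [C1 write: invalidate ['C0=M'] -> C1=M] -> [I,M]
Op 6: C0 read [C0 read from I: others=['C1=M'] -> C0=S, others downsized to S] -> [S,S]
  -> First S state at op 6; remaining ops need not be traced.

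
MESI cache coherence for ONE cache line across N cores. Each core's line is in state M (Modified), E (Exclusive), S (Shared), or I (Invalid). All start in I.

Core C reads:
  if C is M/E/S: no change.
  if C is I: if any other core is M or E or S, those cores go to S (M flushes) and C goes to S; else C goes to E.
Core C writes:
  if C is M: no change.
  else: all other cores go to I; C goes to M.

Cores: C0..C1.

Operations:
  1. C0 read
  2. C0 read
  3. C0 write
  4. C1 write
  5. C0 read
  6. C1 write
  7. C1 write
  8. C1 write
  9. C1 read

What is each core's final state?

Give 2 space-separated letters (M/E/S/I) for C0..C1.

Op 1: C0 read [C0 read from I: no other sharers -> C0=E (exclusive)] -> [E,I]
Op 2: C0 read [C0 read: already in E, no change] -> [E,I]
Op 3: C0 write [C0 write: invalidate none -> C0=M] -> [M,I]
Op 4: C1 write [C1 write: invalidate ['C0=M'] -> C1=M] -> [I,M]
Op 5: C0 read [C0 read from I: others=['C1=M'] -> C0=S, others downsized to S] -> [S,S]
Op 6: C1 write [C1 write: invalidate ['C0=S'] -> C1=M] -> [I,M]
Op 7: C1 write [C1 write: already M (modified), no change] -> [I,M]
Op 8: C1 write [C1 write: already M (modified), no change] -> [I,M]
Op 9: C1 read [C1 read: already in M, no change] -> [I,M]

Answer: I M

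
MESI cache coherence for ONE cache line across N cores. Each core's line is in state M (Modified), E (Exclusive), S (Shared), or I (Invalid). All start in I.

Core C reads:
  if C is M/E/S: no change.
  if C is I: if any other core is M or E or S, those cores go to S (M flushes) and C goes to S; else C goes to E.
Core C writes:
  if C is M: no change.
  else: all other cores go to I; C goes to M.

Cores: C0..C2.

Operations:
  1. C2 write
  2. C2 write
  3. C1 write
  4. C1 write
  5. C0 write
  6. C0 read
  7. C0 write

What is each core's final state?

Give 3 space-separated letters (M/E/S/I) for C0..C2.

Op 1: C2 write [C2 write: invalidate none -> C2=M] -> [I,I,M]
Op 2: C2 write [C2 write: already M (modified), no change] -> [I,I,M]
Op 3: C1 write [C1 write: invalidate ['C2=M'] -> C1=M] -> [I,M,I]
Op 4: C1 write [C1 write: already M (modified), no change] -> [I,M,I]
Op 5: C0 write [C0 write: invalidate ['C1=M'] -> C0=M] -> [M,I,I]
Op 6: C0 read [C0 read: already in M, no change] -> [M,I,I]
Op 7: C0 write [C0 write: already M (modified), no change] -> [M,I,I]

Answer: M I I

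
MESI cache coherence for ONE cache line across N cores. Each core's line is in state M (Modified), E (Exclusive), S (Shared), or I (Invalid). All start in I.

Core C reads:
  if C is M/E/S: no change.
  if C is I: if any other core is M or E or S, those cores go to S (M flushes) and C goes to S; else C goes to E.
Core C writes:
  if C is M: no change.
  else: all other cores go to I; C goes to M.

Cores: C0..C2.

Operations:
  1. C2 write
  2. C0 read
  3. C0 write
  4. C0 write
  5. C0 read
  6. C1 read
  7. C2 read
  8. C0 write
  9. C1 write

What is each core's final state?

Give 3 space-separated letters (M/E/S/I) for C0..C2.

Op 1: C2 write [C2 write: invalidate none -> C2=M] -> [I,I,M]
Op 2: C0 read [C0 read from I: others=['C2=M'] -> C0=S, others downsized to S] -> [S,I,S]
Op 3: C0 write [C0 write: invalidate ['C2=S'] -> C0=M] -> [M,I,I]
Op 4: C0 write [C0 write: already M (modified), no change] -> [M,I,I]
Op 5: C0 read [C0 read: already in M, no change] -> [M,I,I]
Op 6: C1 read [C1 read from I: others=['C0=M'] -> C1=S, others downsized to S] -> [S,S,I]
Op 7: C2 read [C2 read from I: others=['C0=S', 'C1=S'] -> C2=S, others downsized to S] -> [S,S,S]
Op 8: C0 write [C0 write: invalidate ['C1=S', 'C2=S'] -> C0=M] -> [M,I,I]
Op 9: C1 write [C1 write: invalidate ['C0=M'] -> C1=M] -> [I,M,I]

Answer: I M I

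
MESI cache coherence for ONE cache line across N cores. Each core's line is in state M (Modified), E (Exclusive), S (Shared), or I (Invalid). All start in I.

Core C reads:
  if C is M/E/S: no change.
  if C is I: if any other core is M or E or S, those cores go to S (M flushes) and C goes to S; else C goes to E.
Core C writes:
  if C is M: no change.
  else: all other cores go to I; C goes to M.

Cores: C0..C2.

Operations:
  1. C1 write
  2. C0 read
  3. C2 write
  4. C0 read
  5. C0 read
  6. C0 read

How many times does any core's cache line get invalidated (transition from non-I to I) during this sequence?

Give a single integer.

Op 1: C1 write [C1 write: invalidate none -> C1=M] -> [I,M,I] (invalidations this op: 0; running total: 0)
Op 2: C0 read [C0 read from I: others=['C1=M'] -> C0=S, others downsized to S] -> [S,S,I] (invalidations this op: 0; running total: 0)
Op 3: C2 write [C2 write: invalidate ['C0=S', 'C1=S'] -> C2=M] -> [I,I,M] (invalidations this op: 2; running total: 2)
Op 4: C0 read [C0 read from I: others=['C2=M'] -> C0=S, others downsized to S] -> [S,I,S] (invalidations this op: 0; running total: 2)
Op 5: C0 read [C0 read: already in S, no change] -> [S,I,S] (invalidations this op: 0; running total: 2)
Op 6: C0 read [C0 read: already in S, no change] -> [S,I,S] (invalidations this op: 0; running total: 2)

Answer: 2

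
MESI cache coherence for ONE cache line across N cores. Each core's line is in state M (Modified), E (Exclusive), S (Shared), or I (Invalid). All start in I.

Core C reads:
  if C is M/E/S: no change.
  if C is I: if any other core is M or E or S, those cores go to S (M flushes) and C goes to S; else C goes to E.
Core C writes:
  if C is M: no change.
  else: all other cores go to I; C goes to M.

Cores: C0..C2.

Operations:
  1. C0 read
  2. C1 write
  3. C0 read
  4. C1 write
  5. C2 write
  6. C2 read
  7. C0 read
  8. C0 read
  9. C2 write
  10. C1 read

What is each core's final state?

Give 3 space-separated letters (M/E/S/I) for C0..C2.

Answer: I S S

Derivation:
Op 1: C0 read [C0 read from I: no other sharers -> C0=E (exclusive)] -> [E,I,I]
Op 2: C1 write [C1 write: invalidate ['C0=E'] -> C1=M] -> [I,M,I]
Op 3: C0 read [C0 read from I: others=['C1=M'] -> C0=S, others downsized to S] -> [S,S,I]
Op 4: C1 write [C1 write: invalidate ['C0=S'] -> C1=M] -> [I,M,I]
Op 5: C2 write [C2 write: invalidate ['C1=M'] -> C2=M] -> [I,I,M]
Op 6: C2 read [C2 read: already in M, no change] -> [I,I,M]
Op 7: C0 read [C0 read from I: others=['C2=M'] -> C0=S, others downsized to S] -> [S,I,S]
Op 8: C0 read [C0 read: already in S, no change] -> [S,I,S]
Op 9: C2 write [C2 write: invalidate ['C0=S'] -> C2=M] -> [I,I,M]
Op 10: C1 read [C1 read from I: others=['C2=M'] -> C1=S, others downsized to S] -> [I,S,S]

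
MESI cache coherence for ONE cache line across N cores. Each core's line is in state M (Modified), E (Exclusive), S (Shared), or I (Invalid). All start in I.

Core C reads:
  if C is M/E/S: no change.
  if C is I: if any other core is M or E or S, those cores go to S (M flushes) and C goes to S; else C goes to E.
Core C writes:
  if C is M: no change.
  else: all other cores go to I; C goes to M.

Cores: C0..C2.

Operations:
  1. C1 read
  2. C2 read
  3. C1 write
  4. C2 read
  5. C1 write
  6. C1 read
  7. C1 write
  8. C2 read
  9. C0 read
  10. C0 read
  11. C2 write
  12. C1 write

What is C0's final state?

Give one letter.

Answer: I

Derivation:
Op 1: C1 read [C1 read from I: no other sharers -> C1=E (exclusive)] -> [I,E,I]
Op 2: C2 read [C2 read from I: others=['C1=E'] -> C2=S, others downsized to S] -> [I,S,S]
Op 3: C1 write [C1 write: invalidate ['C2=S'] -> C1=M] -> [I,M,I]
Op 4: C2 read [C2 read from I: others=['C1=M'] -> C2=S, others downsized to S] -> [I,S,S]
Op 5: C1 write [C1 write: invalidate ['C2=S'] -> C1=M] -> [I,M,I]
Op 6: C1 read [C1 read: already in M, no change] -> [I,M,I]
Op 7: C1 write [C1 write: already M (modified), no change] -> [I,M,I]
Op 8: C2 read [C2 read from I: others=['C1=M'] -> C2=S, others downsized to S] -> [I,S,S]
Op 9: C0 read [C0 read from I: others=['C1=S', 'C2=S'] -> C0=S, others downsized to S] -> [S,S,S]
Op 10: C0 read [C0 read: already in S, no change] -> [S,S,S]
Op 11: C2 write [C2 write: invalidate ['C0=S', 'C1=S'] -> C2=M] -> [I,I,M]
Op 12: C1 write [C1 write: invalidate ['C2=M'] -> C1=M] -> [I,M,I]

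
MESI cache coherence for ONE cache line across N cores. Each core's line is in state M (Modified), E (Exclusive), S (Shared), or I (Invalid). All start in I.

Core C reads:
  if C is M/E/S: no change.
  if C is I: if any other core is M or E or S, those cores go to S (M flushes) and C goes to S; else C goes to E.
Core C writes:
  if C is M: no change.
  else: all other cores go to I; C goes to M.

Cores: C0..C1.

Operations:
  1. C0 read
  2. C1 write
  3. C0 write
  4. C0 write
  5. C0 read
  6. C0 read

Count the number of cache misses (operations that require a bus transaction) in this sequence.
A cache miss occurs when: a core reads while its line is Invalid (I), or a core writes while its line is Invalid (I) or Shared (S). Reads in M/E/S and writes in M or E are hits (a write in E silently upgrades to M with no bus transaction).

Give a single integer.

Answer: 3

Derivation:
Op 1: C0 read [C0 read from I: no other sharers -> C0=E (exclusive)] -> [E,I] [MISS #1: read from I]
Op 2: C1 write [C1 write: invalidate ['C0=E'] -> C1=M] -> [I,M] [MISS #2: write from I]
Op 3: C0 write [C0 write: invalidate ['C1=M'] -> C0=M] -> [M,I] [MISS #3: write from I]
Op 4: C0 write [C0 write: already M (modified), no change] -> [M,I] [hit: write from M]
Op 5: C0 read [C0 read: already in M, no change] -> [M,I] [hit: read from M]
Op 6: C0 read [C0 read: already in M, no change] -> [M,I] [hit: read from M]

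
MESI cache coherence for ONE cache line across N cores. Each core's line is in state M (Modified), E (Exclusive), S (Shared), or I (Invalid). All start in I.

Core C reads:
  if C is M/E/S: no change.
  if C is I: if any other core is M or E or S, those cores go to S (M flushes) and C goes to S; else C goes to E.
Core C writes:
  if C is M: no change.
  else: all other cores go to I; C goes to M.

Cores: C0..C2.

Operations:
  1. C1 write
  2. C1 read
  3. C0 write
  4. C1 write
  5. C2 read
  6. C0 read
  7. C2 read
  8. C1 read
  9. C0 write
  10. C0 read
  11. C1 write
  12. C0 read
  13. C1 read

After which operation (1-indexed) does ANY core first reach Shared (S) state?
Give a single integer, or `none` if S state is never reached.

Op 1: C1 write [C1 write: invalidate none -> C1=M] -> [I,M,I]
Op 2: C1 read [C1 read: already in M, no change] -> [I,M,I]
Op 3: C0 write [C0 write: invalidate ['C1=M'] -> C0=M] -> [M,I,I]
Op 4: C1 write [C1 write: invalidate ['C0=M'] -> C1=M] -> [I,M,I]
Op 5: C2 read [C2 read from I: others=['C1=M'] -> C2=S, others downsized to S] -> [I,S,S]
  -> First S state at op 5; remaining ops need not be traced.

Answer: 5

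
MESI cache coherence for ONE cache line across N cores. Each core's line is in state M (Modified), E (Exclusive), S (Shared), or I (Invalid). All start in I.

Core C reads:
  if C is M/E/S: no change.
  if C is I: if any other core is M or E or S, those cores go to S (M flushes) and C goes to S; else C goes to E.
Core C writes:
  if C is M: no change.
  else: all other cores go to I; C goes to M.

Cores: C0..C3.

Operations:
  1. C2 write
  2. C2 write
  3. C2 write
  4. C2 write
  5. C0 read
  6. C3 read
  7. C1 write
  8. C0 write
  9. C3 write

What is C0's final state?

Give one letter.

Answer: I

Derivation:
Op 1: C2 write [C2 write: invalidate none -> C2=M] -> [I,I,M,I]
Op 2: C2 write [C2 write: already M (modified), no change] -> [I,I,M,I]
Op 3: C2 write [C2 write: already M (modified), no change] -> [I,I,M,I]
Op 4: C2 write [C2 write: already M (modified), no change] -> [I,I,M,I]
Op 5: C0 read [C0 read from I: others=['C2=M'] -> C0=S, others downsized to S] -> [S,I,S,I]
Op 6: C3 read [C3 read from I: others=['C0=S', 'C2=S'] -> C3=S, others downsized to S] -> [S,I,S,S]
Op 7: C1 write [C1 write: invalidate ['C0=S', 'C2=S', 'C3=S'] -> C1=M] -> [I,M,I,I]
Op 8: C0 write [C0 write: invalidate ['C1=M'] -> C0=M] -> [M,I,I,I]
Op 9: C3 write [C3 write: invalidate ['C0=M'] -> C3=M] -> [I,I,I,M]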